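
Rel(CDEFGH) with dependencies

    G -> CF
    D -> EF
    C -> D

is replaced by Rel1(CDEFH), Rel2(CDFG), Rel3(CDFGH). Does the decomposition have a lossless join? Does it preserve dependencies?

Lossless test (chase): Rows 1 and 2 agree on D; apply D→EF and equate their EF entries. Rows 1 and 3 agree on D; apply D→EF and equate their EF entries. Row 3 is now all distinguished symbols — the join is lossless.
Dependency preservation: every FD's attributes lie within a single fragment, so each can be enforced locally — preserved.

lossless and dependency-preserving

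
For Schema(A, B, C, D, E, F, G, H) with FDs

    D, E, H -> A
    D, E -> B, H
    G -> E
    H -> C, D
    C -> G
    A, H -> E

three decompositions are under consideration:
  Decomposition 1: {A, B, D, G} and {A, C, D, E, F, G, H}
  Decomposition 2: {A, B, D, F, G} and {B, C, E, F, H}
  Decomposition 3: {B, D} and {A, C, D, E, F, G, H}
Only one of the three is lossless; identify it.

Decomposition 1: common = {A, D, G}, closure = {A, B, C, D, E, G, H} → lossless.
Decomposition 2: common = {B, F}, closure = {B, F} → lossy.
Decomposition 3: common = {D}, closure = {D} → lossy.

Decomposition 1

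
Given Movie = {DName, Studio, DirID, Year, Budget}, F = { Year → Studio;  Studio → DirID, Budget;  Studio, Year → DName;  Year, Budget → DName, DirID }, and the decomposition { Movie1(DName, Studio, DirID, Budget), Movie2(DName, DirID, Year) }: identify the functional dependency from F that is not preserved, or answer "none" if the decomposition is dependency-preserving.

Year → Studio

Check Year → Studio: no single fragment contains all of {Studio, Year}, and the restricted closure of {Year} across the fragments never reaches {Studio}.
Studio → DirID, Budget is preserved.
Studio, Year → DName is preserved.
Year, Budget → DName, DirID is preserved.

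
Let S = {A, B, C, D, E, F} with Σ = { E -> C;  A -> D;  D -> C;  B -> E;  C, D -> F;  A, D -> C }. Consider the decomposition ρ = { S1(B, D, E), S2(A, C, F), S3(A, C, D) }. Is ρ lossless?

Chase test. Columns are A, B, C, D, E, F; row i has aⱼ where attribute j ∈ Si, else bᵢⱼ.
Initial tableau (one row per fragment):
  row 1: b11 a2 b13 a4 a5 b16
  row 2: a1 b22 a3 b24 b25 a6
  row 3: a1 b32 a3 a4 b35 b36
Rows 2 and 3 agree on A; apply A→D and equate their D entries.
Rows 1 and 2 agree on D; apply D→C and equate their C entries.
Rows 1 and 2 agree on C, D; apply C, D→F and equate their F entries.
Rows 1 and 3 agree on C, D; apply C, D→F and equate their F entries.
No row becomes fully distinguished — the join is lossy.

No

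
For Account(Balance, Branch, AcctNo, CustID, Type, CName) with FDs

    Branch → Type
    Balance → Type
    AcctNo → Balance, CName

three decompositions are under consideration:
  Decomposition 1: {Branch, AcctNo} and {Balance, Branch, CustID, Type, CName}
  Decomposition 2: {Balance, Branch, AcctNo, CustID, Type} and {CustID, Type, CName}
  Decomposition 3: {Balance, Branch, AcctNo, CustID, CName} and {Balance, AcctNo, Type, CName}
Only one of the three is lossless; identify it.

Decomposition 1: common = {Branch}, closure = {Branch, Type} → lossy.
Decomposition 2: common = {CustID, Type}, closure = {CustID, Type} → lossy.
Decomposition 3: common = {Balance, AcctNo, CName}, closure = {Balance, AcctNo, Type, CName} → lossless.

Decomposition 3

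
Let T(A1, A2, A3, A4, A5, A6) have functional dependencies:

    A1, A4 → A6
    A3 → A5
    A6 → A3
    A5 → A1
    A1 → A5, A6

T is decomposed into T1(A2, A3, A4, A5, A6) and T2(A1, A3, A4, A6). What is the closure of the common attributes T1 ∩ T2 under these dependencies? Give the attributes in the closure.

A1, A3, A4, A5, A6

T1 ∩ T2 = {A3, A4, A6}.
A3 → A5 applies, adding A5
A5 → A1 applies, adding A1
Closure: {A1, A3, A4, A5, A6}.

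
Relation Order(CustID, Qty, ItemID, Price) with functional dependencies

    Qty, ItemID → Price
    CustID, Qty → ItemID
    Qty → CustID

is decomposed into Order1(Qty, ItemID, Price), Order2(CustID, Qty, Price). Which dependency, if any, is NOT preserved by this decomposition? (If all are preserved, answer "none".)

none

Qty, ItemID → Price lies within Order1.
CustID, Qty → ItemID: restricted closure across fragments reaches ItemID.
Qty → CustID lies within Order2.
Every dependency is enforceable on the fragments, so the decomposition is dependency-preserving.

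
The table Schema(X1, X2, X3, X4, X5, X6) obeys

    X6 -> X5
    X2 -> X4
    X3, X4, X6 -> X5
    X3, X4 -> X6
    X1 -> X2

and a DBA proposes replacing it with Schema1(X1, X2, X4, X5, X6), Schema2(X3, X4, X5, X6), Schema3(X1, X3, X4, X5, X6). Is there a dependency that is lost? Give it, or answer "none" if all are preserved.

none

X6 → X5 lies within Schema1.
X2 → X4 lies within Schema1.
X3, X4, X6 → X5 lies within Schema2.
X3, X4 → X6 lies within Schema2.
X1 → X2 lies within Schema1.
Every dependency is enforceable on the fragments, so the decomposition is dependency-preserving.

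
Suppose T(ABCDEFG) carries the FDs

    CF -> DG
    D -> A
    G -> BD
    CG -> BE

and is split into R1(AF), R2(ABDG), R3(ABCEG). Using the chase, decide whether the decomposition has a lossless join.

No

Chase test. Columns are ABCDEFG; row i has aⱼ where attribute j ∈ Ri, else bᵢⱼ.
Initial tableau (one row per fragment):
  row 1: a1 b12 b13 b14 b15 a6 b17
  row 2: a1 a2 b23 a4 b25 b26 a7
  row 3: a1 a2 a3 b34 a5 b36 a7
Rows 2 and 3 agree on G; apply G→BD and equate their BD entries.
No row becomes fully distinguished — the join is lossy.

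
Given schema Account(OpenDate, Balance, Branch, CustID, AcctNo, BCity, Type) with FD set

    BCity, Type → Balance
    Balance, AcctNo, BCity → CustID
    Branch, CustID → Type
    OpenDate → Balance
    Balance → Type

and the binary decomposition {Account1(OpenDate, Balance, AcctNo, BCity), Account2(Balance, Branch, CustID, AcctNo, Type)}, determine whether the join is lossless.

Common attributes: Account1 ∩ Account2 = {Balance, AcctNo}.
Closure of {Balance, AcctNo}: Balance → Type applies, adding Type. So (Balance, AcctNo)⁺ = {Balance, AcctNo, Type}.
The closure contains neither all of Account1 = {OpenDate, Balance, AcctNo, BCity} nor all of Account2 = {Balance, Branch, CustID, AcctNo, Type}, so the common attributes are not a superkey of either fragment. The join is lossy.

No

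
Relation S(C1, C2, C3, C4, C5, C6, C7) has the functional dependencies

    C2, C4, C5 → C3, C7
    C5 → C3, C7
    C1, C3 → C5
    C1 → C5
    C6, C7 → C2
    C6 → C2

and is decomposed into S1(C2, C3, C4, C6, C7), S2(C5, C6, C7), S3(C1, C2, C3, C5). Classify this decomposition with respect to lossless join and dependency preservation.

Lossless test (chase): Rows 2 and 3 agree on C5; apply C5→C3, C7 and equate their C3, C7 entries. Rows 1 and 2 agree on C6, C7; apply C6, C7→C2 and equate their C2 entries. No row becomes fully distinguished — the join is lossy.
Dependency preservation: C2, C4, C5 → C3, C7; C5 → C3, C7 are not contained in any single fragment, but the restricted closure of each left-hand side across the fragments still reaches the right-hand side; the remaining FDs each lie inside some fragment. All dependencies are preserved.

lossy but dependency-preserving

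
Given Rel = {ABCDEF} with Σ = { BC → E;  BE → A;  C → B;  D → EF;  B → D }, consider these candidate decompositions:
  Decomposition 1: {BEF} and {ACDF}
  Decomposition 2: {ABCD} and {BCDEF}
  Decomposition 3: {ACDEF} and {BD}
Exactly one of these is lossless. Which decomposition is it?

Decomposition 2

Decomposition 1: common = {F}, closure = {F} → lossy.
Decomposition 2: common = {BCD}, closure = {ABCDEF} → lossless.
Decomposition 3: common = {D}, closure = {DEF} → lossy.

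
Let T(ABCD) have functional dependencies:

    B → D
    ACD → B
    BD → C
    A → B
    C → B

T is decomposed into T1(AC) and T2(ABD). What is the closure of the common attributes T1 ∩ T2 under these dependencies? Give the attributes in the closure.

ABCD

T1 ∩ T2 = {A}.
A → B applies, adding B
B → D applies, adding D
BD → C applies, adding C
Closure: {ABCD}.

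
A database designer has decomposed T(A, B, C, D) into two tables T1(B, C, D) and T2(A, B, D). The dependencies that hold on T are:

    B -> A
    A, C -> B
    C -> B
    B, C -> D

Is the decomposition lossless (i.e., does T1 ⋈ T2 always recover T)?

Common attributes: T1 ∩ T2 = {B, D}.
Closure of {B, D}: B → A applies, adding A. So (B, D)⁺ = {A, B, D}.
This closure contains every attribute of T2, so T1 ∩ T2 → T2. The join is lossless.

Yes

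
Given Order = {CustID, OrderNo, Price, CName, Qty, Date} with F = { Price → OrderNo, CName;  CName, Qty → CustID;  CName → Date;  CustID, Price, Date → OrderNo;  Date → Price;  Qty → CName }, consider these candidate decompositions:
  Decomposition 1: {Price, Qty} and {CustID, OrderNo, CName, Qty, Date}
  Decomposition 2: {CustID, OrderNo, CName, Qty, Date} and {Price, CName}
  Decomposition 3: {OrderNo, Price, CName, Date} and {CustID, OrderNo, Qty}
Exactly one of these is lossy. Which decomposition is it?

Decomposition 3

Decomposition 1: common = {Qty}, closure = {CustID, OrderNo, Price, CName, Qty, Date} → lossless.
Decomposition 2: common = {CName}, closure = {OrderNo, Price, CName, Date} → lossless.
Decomposition 3: common = {OrderNo}, closure = {OrderNo} → lossy.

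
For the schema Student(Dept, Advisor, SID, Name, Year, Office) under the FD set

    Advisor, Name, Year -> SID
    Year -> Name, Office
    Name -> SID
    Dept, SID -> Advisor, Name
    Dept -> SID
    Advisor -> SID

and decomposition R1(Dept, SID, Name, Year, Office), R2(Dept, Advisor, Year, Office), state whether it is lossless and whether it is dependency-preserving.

lossless but not dependency-preserving

Lossless test: (Dept, Year, Office)⁺ = {Dept, Advisor, SID, Name, Year, Office}, which contains all of one fragment — lossless.
Dependency preservation: the restricted closure of {Advisor} across the fragments never reaches {SID}, so Advisor → SID cannot be enforced without a join — not preserved.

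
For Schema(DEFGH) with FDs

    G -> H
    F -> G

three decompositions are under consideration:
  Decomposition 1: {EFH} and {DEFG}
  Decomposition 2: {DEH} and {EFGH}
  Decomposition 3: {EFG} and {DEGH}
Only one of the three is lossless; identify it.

Decomposition 1

Decomposition 1: common = {EF}, closure = {EFGH} → lossless.
Decomposition 2: common = {EH}, closure = {EH} → lossy.
Decomposition 3: common = {EG}, closure = {EGH} → lossy.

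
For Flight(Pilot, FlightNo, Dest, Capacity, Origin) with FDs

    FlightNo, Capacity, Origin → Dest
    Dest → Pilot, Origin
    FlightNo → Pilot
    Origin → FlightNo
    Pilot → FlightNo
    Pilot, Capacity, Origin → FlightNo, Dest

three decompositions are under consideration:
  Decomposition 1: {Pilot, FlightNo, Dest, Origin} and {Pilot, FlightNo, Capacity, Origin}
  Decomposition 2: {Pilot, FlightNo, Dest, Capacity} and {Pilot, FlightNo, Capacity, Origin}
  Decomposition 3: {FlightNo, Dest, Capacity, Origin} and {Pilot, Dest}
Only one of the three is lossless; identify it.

Decomposition 3

Decomposition 1: common = {Pilot, FlightNo, Origin}, closure = {Pilot, FlightNo, Origin} → lossy.
Decomposition 2: common = {Pilot, FlightNo, Capacity}, closure = {Pilot, FlightNo, Capacity} → lossy.
Decomposition 3: common = {Dest}, closure = {Pilot, FlightNo, Dest, Origin} → lossless.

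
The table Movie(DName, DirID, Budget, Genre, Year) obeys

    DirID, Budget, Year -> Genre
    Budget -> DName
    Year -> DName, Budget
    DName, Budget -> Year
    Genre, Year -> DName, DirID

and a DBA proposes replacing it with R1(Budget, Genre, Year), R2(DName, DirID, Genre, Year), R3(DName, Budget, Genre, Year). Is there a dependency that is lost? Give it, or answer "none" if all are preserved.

DirID, Budget, Year → Genre: restricted closure across fragments reaches Genre.
Budget → DName lies within R3.
Year → DName, Budget lies within R3.
DName, Budget → Year lies within R3.
Genre, Year → DName, DirID lies within R2.
Every dependency is enforceable on the fragments, so the decomposition is dependency-preserving.

none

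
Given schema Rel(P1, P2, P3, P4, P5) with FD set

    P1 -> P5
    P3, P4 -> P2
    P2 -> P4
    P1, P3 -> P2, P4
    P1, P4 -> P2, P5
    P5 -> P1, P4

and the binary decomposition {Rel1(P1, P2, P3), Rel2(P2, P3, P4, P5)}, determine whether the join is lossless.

Common attributes: Rel1 ∩ Rel2 = {P2, P3}.
Closure of {P2, P3}: P2 → P4 applies, adding P4. So (P2, P3)⁺ = {P2, P3, P4}.
The closure contains neither all of Rel1 = {P1, P2, P3} nor all of Rel2 = {P2, P3, P4, P5}, so the common attributes are not a superkey of either fragment. The join is lossy.

No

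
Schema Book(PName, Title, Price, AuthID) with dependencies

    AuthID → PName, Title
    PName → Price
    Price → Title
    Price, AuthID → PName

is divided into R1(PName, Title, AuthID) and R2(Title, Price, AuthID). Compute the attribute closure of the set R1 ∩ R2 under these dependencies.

R1 ∩ R2 = {Title, AuthID}.
AuthID → PName, Title applies, adding PName
PName → Price applies, adding Price
Closure: {PName, Title, Price, AuthID}.

PName, Title, Price, AuthID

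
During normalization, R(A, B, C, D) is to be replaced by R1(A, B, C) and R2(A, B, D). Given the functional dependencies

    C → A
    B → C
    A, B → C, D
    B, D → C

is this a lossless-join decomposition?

Common attributes: R1 ∩ R2 = {A, B}.
Closure of {A, B}: B → C applies, adding C; A, B → C, D applies, adding D. So (A, B)⁺ = {A, B, C, D}.
This closure contains every attribute of R1, so R1 ∩ R2 → R1. The join is lossless.

Yes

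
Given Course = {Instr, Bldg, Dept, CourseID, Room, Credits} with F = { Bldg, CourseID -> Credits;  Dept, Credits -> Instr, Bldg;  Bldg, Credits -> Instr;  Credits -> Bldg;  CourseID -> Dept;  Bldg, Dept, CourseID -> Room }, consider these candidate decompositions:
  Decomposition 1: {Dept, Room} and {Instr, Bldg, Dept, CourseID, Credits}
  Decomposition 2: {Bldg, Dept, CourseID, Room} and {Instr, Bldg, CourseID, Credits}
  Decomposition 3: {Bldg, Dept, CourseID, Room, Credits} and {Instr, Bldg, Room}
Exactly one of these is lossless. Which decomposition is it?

Decomposition 1: common = {Dept}, closure = {Dept} → lossy.
Decomposition 2: common = {Bldg, CourseID}, closure = {Instr, Bldg, Dept, CourseID, Room, Credits} → lossless.
Decomposition 3: common = {Bldg, Room}, closure = {Bldg, Room} → lossy.

Decomposition 2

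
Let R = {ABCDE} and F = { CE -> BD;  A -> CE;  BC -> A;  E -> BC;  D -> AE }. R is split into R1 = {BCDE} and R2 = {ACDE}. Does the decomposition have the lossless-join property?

Yes

Common attributes: R1 ∩ R2 = {CDE}.
Closure of {CDE}: CE → BD applies, adding B; BC → A applies, adding A. So (CDE)⁺ = {ABCDE}.
This closure contains every attribute of R1, so R1 ∩ R2 → R1. The join is lossless.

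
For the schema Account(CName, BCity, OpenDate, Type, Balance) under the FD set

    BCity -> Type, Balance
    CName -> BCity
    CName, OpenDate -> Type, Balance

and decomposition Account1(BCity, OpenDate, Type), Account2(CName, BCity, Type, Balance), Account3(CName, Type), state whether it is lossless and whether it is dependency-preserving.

lossy but dependency-preserving

Lossless test (chase): Rows 1 and 2 agree on BCity; apply BCity→Type, Balance and equate their Type, Balance entries. Rows 2 and 3 agree on CName; apply CName→BCity and equate their BCity entries. Rows 1 and 3 agree on BCity; apply BCity→Type, Balance and equate their Type, Balance entries. No row becomes fully distinguished — the join is lossy.
Dependency preservation: CName, OpenDate → Type, Balance is not contained in any single fragment, but the restricted closure of its left-hand side across the fragments still reaches the right-hand side; the remaining FDs each lie inside some fragment. All dependencies are preserved.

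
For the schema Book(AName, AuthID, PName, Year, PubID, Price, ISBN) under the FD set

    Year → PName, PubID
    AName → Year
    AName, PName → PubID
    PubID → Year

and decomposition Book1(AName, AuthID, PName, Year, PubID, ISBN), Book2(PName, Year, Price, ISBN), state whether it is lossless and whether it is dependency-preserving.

lossy but dependency-preserving

Lossless test: (PName, Year, ISBN)⁺ = {PName, Year, PubID, ISBN}, which is a superkey of neither fragment — lossy.
Dependency preservation: every FD's attributes lie within a single fragment, so each can be enforced locally — preserved.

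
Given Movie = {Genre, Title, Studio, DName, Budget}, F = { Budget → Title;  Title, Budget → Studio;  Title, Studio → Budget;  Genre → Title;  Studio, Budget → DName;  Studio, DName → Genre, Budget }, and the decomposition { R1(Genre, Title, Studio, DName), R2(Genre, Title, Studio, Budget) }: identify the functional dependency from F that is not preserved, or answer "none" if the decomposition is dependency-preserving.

Budget → Title lies within R2.
Title, Budget → Studio lies within R2.
Title, Studio → Budget lies within R2.
Genre → Title lies within R1.
Studio, Budget → DName: restricted closure across fragments reaches DName.
Studio, DName → Genre, Budget: restricted closure across fragments reaches Genre, Budget.
Every dependency is enforceable on the fragments, so the decomposition is dependency-preserving.

none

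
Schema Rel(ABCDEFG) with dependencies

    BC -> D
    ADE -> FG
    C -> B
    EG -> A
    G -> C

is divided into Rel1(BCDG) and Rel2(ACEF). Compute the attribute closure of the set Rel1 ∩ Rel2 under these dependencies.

Rel1 ∩ Rel2 = {C}.
C → B applies, adding B
BC → D applies, adding D
Closure: {BCD}.

BCD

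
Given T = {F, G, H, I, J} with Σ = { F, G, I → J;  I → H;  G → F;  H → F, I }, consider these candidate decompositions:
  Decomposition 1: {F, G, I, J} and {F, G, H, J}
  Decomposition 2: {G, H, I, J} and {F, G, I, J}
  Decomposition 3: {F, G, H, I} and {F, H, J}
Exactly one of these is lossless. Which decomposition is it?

Decomposition 1: common = {F, G, J}, closure = {F, G, J} → lossy.
Decomposition 2: common = {G, I, J}, closure = {F, G, H, I, J} → lossless.
Decomposition 3: common = {F, H}, closure = {F, H, I} → lossy.

Decomposition 2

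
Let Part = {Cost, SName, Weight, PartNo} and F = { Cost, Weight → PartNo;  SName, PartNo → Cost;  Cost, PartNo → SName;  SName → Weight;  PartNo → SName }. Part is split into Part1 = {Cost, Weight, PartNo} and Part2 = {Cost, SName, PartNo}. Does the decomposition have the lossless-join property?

Common attributes: Part1 ∩ Part2 = {Cost, PartNo}.
Closure of {Cost, PartNo}: Cost, PartNo → SName applies, adding SName; SName → Weight applies, adding Weight. So (Cost, PartNo)⁺ = {Cost, SName, Weight, PartNo}.
This closure contains every attribute of Part1, so Part1 ∩ Part2 → Part1. The join is lossless.

Yes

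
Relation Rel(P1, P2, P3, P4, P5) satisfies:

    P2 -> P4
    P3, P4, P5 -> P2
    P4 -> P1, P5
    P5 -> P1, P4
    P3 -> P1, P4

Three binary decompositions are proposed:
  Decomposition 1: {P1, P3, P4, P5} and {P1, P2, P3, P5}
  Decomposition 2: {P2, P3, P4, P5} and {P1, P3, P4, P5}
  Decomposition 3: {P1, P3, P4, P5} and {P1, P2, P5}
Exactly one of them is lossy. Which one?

Decomposition 3

Decomposition 1: common = {P1, P3, P5}, closure = {P1, P2, P3, P4, P5} → lossless.
Decomposition 2: common = {P3, P4, P5}, closure = {P1, P2, P3, P4, P5} → lossless.
Decomposition 3: common = {P1, P5}, closure = {P1, P4, P5} → lossy.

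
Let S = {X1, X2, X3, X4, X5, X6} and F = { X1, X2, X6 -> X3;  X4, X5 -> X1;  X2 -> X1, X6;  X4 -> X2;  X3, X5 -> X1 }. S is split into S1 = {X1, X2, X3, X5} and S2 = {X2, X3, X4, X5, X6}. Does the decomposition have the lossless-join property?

Common attributes: S1 ∩ S2 = {X2, X3, X5}.
Closure of {X2, X3, X5}: X2 → X1, X6 applies, adding X1, X6. So (X2, X3, X5)⁺ = {X1, X2, X3, X5, X6}.
This closure contains every attribute of S1, so S1 ∩ S2 → S1. The join is lossless.

Yes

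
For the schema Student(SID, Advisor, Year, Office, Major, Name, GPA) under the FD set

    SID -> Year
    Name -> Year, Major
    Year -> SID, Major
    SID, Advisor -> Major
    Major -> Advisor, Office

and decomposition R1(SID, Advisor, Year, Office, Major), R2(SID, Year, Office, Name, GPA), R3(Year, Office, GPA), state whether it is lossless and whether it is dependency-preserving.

lossless and dependency-preserving

Lossless test (chase): Rows 1 and 2 agree on Year; apply Year→SID, Major and equate their SID, Major entries. Rows 1 and 3 agree on Year; apply Year→SID, Major and equate their SID, Major entries. Rows 1 and 2 agree on Major; apply Major→Advisor, Office and equate their Advisor, Office entries. Rows 1 and 3 agree on Major; apply Major→Advisor, Office and equate their Advisor, Office entries. Row 2 is now all distinguished symbols — the join is lossless.
Dependency preservation: Name → Year, Major is not contained in any single fragment, but the restricted closure of its left-hand side across the fragments still reaches the right-hand side; the remaining FDs each lie inside some fragment. All dependencies are preserved.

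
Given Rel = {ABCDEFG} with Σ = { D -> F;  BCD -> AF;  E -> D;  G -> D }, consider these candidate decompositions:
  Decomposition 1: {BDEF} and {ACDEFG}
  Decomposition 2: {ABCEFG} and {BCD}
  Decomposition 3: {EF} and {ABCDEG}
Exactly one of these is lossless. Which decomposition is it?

Decomposition 1: common = {DEF}, closure = {DEF} → lossy.
Decomposition 2: common = {BC}, closure = {BC} → lossy.
Decomposition 3: common = {E}, closure = {DEF} → lossless.

Decomposition 3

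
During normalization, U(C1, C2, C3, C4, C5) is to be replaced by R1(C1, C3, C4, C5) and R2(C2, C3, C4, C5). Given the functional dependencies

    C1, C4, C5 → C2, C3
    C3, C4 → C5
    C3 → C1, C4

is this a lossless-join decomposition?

Common attributes: R1 ∩ R2 = {C3, C4, C5}.
Closure of {C3, C4, C5}: C3 → C1, C4 applies, adding C1; C1, C4, C5 → C2, C3 applies, adding C2. So (C3, C4, C5)⁺ = {C1, C2, C3, C4, C5}.
This closure contains every attribute of R1, so R1 ∩ R2 → R1. The join is lossless.

Yes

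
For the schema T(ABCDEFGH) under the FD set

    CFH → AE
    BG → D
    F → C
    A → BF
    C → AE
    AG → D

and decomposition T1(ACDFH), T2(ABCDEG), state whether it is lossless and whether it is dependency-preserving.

lossy but dependency-preserving

Lossless test: (ACD)⁺ = {ABCDEF}, which is a superkey of neither fragment — lossy.
Dependency preservation: CFH → AE; A → BF are not contained in any single fragment, but the restricted closure of each left-hand side across the fragments still reaches the right-hand side; the remaining FDs each lie inside some fragment. All dependencies are preserved.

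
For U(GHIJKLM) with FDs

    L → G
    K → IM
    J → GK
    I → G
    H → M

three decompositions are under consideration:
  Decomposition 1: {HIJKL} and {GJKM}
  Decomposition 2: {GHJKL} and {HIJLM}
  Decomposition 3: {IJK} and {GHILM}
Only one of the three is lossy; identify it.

Decomposition 1: common = {JK}, closure = {GIJKM} → lossless.
Decomposition 2: common = {HJL}, closure = {GHIJKLM} → lossless.
Decomposition 3: common = {I}, closure = {GI} → lossy.

Decomposition 3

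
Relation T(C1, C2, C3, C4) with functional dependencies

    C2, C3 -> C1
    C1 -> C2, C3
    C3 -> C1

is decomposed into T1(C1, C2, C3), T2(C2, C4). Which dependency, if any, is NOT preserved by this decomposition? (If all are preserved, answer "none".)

none

C2, C3 → C1 lies within T1.
C1 → C2, C3 lies within T1.
C3 → C1 lies within T1.
Every dependency is enforceable on the fragments, so the decomposition is dependency-preserving.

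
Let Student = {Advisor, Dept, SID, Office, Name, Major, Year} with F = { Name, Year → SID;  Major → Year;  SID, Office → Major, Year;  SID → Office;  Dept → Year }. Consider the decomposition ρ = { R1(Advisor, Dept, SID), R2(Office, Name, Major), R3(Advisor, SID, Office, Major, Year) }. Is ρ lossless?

Chase test. Columns are Advisor, Dept, SID, Office, Name, Major, Year; row i has aⱼ where attribute j ∈ Ri, else bᵢⱼ.
Initial tableau (one row per fragment):
  row 1: a1 a2 a3 b14 b15 b16 b17
  row 2: b21 b22 b23 a4 a5 a6 b27
  row 3: a1 b32 a3 a4 b35 a6 a7
Rows 2 and 3 agree on Major; apply Major→Year and equate their Year entries.
Rows 1 and 3 agree on SID; apply SID→Office and equate their Office entries.
Rows 1 and 3 agree on SID, Office; apply SID, Office→Major, Year and equate their Major, Year entries.
No row becomes fully distinguished — the join is lossy.

No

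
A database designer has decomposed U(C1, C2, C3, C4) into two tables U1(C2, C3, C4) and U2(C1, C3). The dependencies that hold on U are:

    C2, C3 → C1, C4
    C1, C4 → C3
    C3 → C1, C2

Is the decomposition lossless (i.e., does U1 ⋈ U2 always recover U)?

Common attributes: U1 ∩ U2 = {C3}.
Closure of {C3}: C3 → C1, C2 applies, adding C1, C2; C2, C3 → C1, C4 applies, adding C4. So (C3)⁺ = {C1, C2, C3, C4}.
This closure contains every attribute of U1, so U1 ∩ U2 → U1. The join is lossless.

Yes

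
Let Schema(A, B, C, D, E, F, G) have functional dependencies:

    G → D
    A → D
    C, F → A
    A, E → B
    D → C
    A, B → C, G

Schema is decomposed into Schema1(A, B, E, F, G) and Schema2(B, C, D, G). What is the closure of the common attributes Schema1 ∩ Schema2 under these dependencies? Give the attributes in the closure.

Schema1 ∩ Schema2 = {B, G}.
G → D applies, adding D
D → C applies, adding C
Closure: {B, C, D, G}.

B, C, D, G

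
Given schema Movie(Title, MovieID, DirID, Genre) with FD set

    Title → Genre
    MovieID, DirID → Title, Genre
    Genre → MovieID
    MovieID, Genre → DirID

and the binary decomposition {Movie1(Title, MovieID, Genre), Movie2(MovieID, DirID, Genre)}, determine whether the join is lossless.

Yes

Common attributes: Movie1 ∩ Movie2 = {MovieID, Genre}.
Closure of {MovieID, Genre}: MovieID, Genre → DirID applies, adding DirID; MovieID, DirID → Title, Genre applies, adding Title. So (MovieID, Genre)⁺ = {Title, MovieID, DirID, Genre}.
This closure contains every attribute of Movie1, so Movie1 ∩ Movie2 → Movie1. The join is lossless.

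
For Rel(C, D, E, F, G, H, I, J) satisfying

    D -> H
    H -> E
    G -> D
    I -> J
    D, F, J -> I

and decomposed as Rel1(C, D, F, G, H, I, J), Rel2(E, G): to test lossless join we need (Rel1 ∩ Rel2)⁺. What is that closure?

D, E, G, H

Rel1 ∩ Rel2 = {G}.
G → D applies, adding D
D → H applies, adding H
H → E applies, adding E
Closure: {D, E, G, H}.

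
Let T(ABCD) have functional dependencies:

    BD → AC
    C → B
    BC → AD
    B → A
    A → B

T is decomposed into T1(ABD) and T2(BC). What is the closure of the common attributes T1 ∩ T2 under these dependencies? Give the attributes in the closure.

T1 ∩ T2 = {B}.
B → A applies, adding A
Closure: {AB}.

AB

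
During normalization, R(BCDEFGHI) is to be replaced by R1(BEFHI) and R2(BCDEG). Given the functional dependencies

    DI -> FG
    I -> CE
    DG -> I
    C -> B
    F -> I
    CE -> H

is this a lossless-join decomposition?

Common attributes: R1 ∩ R2 = {BE}.
No dependency enlarges {BE}, so (BE)⁺ = {BE}.
The closure contains neither all of R1 = {BEFHI} nor all of R2 = {BCDEG}, so the common attributes are not a superkey of either fragment. The join is lossy.

No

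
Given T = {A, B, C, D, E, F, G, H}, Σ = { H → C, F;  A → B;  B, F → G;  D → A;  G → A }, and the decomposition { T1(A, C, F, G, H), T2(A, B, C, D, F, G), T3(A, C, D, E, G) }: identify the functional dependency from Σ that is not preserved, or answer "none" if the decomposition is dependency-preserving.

H → C, F lies within T1.
A → B lies within T2.
B, F → G lies within T2.
D → A lies within T2.
G → A lies within T1.
Every dependency is enforceable on the fragments, so the decomposition is dependency-preserving.

none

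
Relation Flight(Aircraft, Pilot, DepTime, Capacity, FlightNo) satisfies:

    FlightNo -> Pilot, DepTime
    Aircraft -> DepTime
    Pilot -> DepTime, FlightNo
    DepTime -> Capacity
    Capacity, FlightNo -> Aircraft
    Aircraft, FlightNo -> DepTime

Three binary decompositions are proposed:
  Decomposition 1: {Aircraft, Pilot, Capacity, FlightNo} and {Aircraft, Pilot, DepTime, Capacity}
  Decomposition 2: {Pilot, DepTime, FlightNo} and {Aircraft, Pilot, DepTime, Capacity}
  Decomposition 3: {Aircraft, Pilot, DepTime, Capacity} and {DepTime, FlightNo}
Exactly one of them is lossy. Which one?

Decomposition 1: common = {Aircraft, Pilot, Capacity}, closure = {Aircraft, Pilot, DepTime, Capacity, FlightNo} → lossless.
Decomposition 2: common = {Pilot, DepTime}, closure = {Aircraft, Pilot, DepTime, Capacity, FlightNo} → lossless.
Decomposition 3: common = {DepTime}, closure = {DepTime, Capacity} → lossy.

Decomposition 3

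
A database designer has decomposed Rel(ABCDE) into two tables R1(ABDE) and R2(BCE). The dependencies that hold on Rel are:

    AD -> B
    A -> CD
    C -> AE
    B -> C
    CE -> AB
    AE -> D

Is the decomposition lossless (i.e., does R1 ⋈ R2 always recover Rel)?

Yes

Common attributes: R1 ∩ R2 = {BE}.
Closure of {BE}: B → C applies, adding C; CE → AB applies, adding A; AE → D applies, adding D. So (BE)⁺ = {ABCDE}.
This closure contains every attribute of R1, so R1 ∩ R2 → R1. The join is lossless.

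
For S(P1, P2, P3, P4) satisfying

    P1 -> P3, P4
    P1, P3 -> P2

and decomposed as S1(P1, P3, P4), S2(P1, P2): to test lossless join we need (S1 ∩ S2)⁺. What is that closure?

P1, P2, P3, P4

S1 ∩ S2 = {P1}.
P1 → P3, P4 applies, adding P3, P4
P1, P3 → P2 applies, adding P2
Closure: {P1, P2, P3, P4}.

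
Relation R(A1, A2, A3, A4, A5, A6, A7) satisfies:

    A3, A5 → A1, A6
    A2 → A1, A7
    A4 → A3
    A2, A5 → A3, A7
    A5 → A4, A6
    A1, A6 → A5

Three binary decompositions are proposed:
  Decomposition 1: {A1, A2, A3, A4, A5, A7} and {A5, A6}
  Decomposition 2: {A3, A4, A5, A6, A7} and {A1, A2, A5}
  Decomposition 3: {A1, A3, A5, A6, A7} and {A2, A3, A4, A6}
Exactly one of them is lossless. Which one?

Decomposition 1

Decomposition 1: common = {A5}, closure = {A1, A3, A4, A5, A6} → lossless.
Decomposition 2: common = {A5}, closure = {A1, A3, A4, A5, A6} → lossy.
Decomposition 3: common = {A3, A6}, closure = {A3, A6} → lossy.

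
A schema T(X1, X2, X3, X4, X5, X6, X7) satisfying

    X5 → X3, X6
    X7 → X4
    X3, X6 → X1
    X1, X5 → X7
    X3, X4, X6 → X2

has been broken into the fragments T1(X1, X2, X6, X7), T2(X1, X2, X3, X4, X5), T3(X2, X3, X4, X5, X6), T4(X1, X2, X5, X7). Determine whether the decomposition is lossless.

Chase test. Columns are X1, X2, X3, X4, X5, X6, X7; row i has aⱼ where attribute j ∈ Ti, else bᵢⱼ.
Initial tableau (one row per fragment):
  row 1: a1 a2 b13 b14 b15 a6 a7
  row 2: a1 a2 a3 a4 a5 b26 b27
  row 3: b31 a2 a3 a4 a5 a6 b37
  row 4: a1 a2 b43 b44 a5 b46 a7
Rows 2 and 3 agree on X5; apply X5→X3, X6 and equate their X3, X6 entries.
Rows 2 and 4 agree on X5; apply X5→X3, X6 and equate their X3, X6 entries.
Rows 1 and 4 agree on X7; apply X7→X4 and equate their X4 entries.
Rows 2 and 3 agree on X3, X6; apply X3, X6→X1 and equate their X1 entries.
Rows 2 and 3 agree on X1, X5; apply X1, X5→X7 and equate their X7 entries.
Rows 2 and 4 agree on X1, X5; apply X1, X5→X7 and equate their X7 entries.
Rows 1 and 2 agree on X7; apply X7→X4 and equate their X4 entries.
Row 2 is now all distinguished symbols — the join is lossless.

Yes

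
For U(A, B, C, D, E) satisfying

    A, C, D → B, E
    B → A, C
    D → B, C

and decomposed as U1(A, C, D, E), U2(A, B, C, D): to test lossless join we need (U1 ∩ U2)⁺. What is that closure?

U1 ∩ U2 = {A, C, D}.
A, C, D → B, E applies, adding B, E
Closure: {A, B, C, D, E}.

A, B, C, D, E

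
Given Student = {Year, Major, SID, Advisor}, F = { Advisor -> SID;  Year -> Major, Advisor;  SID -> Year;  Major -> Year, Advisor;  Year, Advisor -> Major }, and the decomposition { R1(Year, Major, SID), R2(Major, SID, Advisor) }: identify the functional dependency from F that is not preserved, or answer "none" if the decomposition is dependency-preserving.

none

Advisor → SID lies within R2.
Year → Major, Advisor: restricted closure across fragments reaches Major, Advisor.
SID → Year lies within R1.
Major → Year, Advisor: restricted closure across fragments reaches Year, Advisor.
Year, Advisor → Major: restricted closure across fragments reaches Major.
Every dependency is enforceable on the fragments, so the decomposition is dependency-preserving.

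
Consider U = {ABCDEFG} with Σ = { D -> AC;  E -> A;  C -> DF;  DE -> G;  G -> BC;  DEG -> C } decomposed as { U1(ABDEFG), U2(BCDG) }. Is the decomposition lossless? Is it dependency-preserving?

lossless and dependency-preserving

Lossless test: (BDG)⁺ = {ABCDFG}, which contains all of one fragment — lossless.
Dependency preservation: D → AC; C → DF; DEG → C are not contained in any single fragment, but the restricted closure of each left-hand side across the fragments still reaches the right-hand side; the remaining FDs each lie inside some fragment. All dependencies are preserved.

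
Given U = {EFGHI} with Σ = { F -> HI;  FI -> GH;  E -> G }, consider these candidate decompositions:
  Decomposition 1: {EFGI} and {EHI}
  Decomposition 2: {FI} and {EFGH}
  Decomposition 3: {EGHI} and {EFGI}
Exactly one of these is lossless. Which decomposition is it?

Decomposition 1: common = {EI}, closure = {EGI} → lossy.
Decomposition 2: common = {F}, closure = {FGHI} → lossless.
Decomposition 3: common = {EGI}, closure = {EGI} → lossy.

Decomposition 2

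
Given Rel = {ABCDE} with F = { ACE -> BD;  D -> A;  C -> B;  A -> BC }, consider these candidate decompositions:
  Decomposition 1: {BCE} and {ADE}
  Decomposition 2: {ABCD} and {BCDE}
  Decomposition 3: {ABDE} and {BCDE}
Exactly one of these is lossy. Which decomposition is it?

Decomposition 1

Decomposition 1: common = {E}, closure = {E} → lossy.
Decomposition 2: common = {BCD}, closure = {ABCD} → lossless.
Decomposition 3: common = {BDE}, closure = {ABCDE} → lossless.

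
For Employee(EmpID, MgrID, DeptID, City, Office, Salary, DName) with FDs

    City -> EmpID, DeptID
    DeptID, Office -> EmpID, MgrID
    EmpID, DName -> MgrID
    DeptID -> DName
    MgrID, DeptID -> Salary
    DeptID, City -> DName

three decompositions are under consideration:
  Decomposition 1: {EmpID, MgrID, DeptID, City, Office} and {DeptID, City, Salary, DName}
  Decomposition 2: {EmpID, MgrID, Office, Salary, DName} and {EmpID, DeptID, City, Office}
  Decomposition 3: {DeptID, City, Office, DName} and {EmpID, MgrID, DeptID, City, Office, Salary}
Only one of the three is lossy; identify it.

Decomposition 2

Decomposition 1: common = {DeptID, City}, closure = {EmpID, MgrID, DeptID, City, Salary, DName} → lossless.
Decomposition 2: common = {EmpID, Office}, closure = {EmpID, Office} → lossy.
Decomposition 3: common = {DeptID, City, Office}, closure = {EmpID, MgrID, DeptID, City, Office, Salary, DName} → lossless.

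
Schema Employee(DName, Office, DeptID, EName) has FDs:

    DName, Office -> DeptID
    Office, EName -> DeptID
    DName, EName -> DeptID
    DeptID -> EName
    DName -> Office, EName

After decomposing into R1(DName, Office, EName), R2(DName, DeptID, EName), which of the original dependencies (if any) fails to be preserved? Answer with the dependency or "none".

Office, EName -> DeptID

Check Office, EName → DeptID: no single fragment contains all of {Office, DeptID, EName}, and the restricted closure of {Office, EName} across the fragments never reaches {DeptID}.
DName, Office → DeptID is preserved.
DName, EName → DeptID is preserved.
DeptID → EName is preserved.
DName → Office, EName is preserved.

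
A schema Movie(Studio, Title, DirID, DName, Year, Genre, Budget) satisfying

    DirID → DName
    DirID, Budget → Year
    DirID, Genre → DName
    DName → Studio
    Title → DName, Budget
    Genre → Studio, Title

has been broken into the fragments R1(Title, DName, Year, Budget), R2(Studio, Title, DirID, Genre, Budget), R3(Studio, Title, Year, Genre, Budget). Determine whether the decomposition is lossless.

No

Chase test. Columns are Studio, Title, DirID, DName, Year, Genre, Budget; row i has aⱼ where attribute j ∈ Ri, else bᵢⱼ.
Initial tableau (one row per fragment):
  row 1: b11 a2 b13 a4 a5 b16 a7
  row 2: a1 a2 a3 b24 b25 a6 a7
  row 3: a1 a2 b33 b34 a5 a6 a7
Rows 1 and 2 agree on Title; apply Title→DName, Budget and equate their DName, Budget entries.
Rows 1 and 3 agree on Title; apply Title→DName, Budget and equate their DName, Budget entries.
Rows 1 and 2 agree on DName; apply DName→Studio and equate their Studio entries.
No row becomes fully distinguished — the join is lossy.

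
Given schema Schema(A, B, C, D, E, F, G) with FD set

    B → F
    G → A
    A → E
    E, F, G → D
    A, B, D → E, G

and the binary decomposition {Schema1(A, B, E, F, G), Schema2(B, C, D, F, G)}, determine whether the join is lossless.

Yes

Common attributes: Schema1 ∩ Schema2 = {B, F, G}.
Closure of {B, F, G}: G → A applies, adding A; A → E applies, adding E; E, F, G → D applies, adding D. So (B, F, G)⁺ = {A, B, D, E, F, G}.
This closure contains every attribute of Schema1, so Schema1 ∩ Schema2 → Schema1. The join is lossless.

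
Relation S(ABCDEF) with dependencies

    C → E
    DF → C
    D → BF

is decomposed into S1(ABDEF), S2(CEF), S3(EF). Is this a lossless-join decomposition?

No

Chase test. Columns are ABCDEF; row i has aⱼ where attribute j ∈ Si, else bᵢⱼ.
Initial tableau (one row per fragment):
  row 1: a1 a2 b13 a4 a5 a6
  row 2: b21 b22 a3 b24 a5 a6
  row 3: b31 b32 b33 b34 a5 a6
No row becomes fully distinguished — the join is lossy.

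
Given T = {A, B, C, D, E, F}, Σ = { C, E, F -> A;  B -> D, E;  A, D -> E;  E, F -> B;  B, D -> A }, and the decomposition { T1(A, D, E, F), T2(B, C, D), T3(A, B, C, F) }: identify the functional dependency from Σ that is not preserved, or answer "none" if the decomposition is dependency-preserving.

E, F -> B

Check E, F → B: no single fragment contains all of {B, E, F}, and the restricted closure of {E, F} across the fragments never reaches {B}.
C, E, F → A is preserved.
B → D, E is preserved.
A, D → E is preserved.
B, D → A is preserved.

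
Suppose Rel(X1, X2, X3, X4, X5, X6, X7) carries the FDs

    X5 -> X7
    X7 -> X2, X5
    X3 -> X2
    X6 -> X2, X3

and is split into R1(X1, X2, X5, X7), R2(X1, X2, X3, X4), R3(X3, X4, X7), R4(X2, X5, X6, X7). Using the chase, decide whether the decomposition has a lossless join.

Chase test. Columns are X1, X2, X3, X4, X5, X6, X7; row i has aⱼ where attribute j ∈ Ri, else bᵢⱼ.
Initial tableau (one row per fragment):
  row 1: a1 a2 b13 b14 a5 b16 a7
  row 2: a1 a2 a3 a4 b25 b26 b27
  row 3: b31 b32 a3 a4 b35 b36 a7
  row 4: b41 a2 b43 b44 a5 a6 a7
Rows 1 and 3 agree on X7; apply X7→X2, X5 and equate their X2, X5 entries.
No row becomes fully distinguished — the join is lossy.

No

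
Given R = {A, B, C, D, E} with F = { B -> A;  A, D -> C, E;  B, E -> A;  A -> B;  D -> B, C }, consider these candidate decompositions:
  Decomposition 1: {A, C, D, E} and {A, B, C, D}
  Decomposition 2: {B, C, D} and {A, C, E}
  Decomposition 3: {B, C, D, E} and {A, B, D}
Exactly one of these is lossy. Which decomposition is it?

Decomposition 1: common = {A, C, D}, closure = {A, B, C, D, E} → lossless.
Decomposition 2: common = {C}, closure = {C} → lossy.
Decomposition 3: common = {B, D}, closure = {A, B, C, D, E} → lossless.

Decomposition 2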